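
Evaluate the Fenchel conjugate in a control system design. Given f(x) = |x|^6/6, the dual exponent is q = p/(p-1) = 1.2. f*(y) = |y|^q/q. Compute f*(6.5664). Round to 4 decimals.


The conjugate exponent q satisfies 1/p + 1/q = 1.
p = 6, so q = 6/(6 - 1) = 1.2
|y|^q = 6.5664^1.2 = 9.5674
f*(6.5664) = 9.5674 / 1.2 = 7.9728


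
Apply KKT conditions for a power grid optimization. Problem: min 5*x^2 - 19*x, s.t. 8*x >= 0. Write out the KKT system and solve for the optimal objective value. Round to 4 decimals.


Step 1: Try lambda = 0 (constraint inactive).
Stationarity: 2*5*x - 19 = 0
x* = 19/(2*5) = 1.9
Check constraint: 8*1.9 = 15.2 >= 0 -- satisfied.
Step 2: Compute optimal value.
f(x*) = 5*1.9^2 - 19*1.9 = -18.05


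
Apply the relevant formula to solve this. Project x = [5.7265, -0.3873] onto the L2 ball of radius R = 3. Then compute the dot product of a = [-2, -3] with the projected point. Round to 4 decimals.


Step 1: Compute ||x|| (intermediates to 6 decimals).
||x|| = sqrt(5.7265^2 + (-0.3873)^2) = 5.739582
Step 2: Project.
Since ||x|| > R, scale = R/||x|| = 3/5.739582 = 0.522686, proj(x) = scale * x
proj(x) = [2.993161, -0.202436]
Step 3: Dot product.
a^T * proj(x) = -2*2.993161 - 3*(-0.202436) = -5.379


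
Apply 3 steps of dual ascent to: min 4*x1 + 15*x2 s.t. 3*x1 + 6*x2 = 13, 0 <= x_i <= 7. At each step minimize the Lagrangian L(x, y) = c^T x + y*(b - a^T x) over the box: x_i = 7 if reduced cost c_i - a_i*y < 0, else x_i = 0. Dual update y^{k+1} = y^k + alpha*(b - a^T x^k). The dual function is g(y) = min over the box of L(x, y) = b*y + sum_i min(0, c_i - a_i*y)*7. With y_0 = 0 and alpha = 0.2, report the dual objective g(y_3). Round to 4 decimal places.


Dual ascent for LP: min 4*x1 + 15*x2, 3*x1 + 6*x2 = 13, 0 <= x_i <= 7
Step 1: y^k = 0.0, reduced costs: (4.0, 15.0)
  x^k = (0.0, 0.0), subgradient = b - a^T x = 13.0
  y^{k+1} = 0.0 + 0.2*13.0 = 2.6
Step 2: y^k = 2.6, reduced costs: (-3.8, -0.6)
  x^k = (7.0, 7.0), subgradient = b - a^T x = -50.0
  y^{k+1} = 2.6 + 0.2*-50.0 = -7.4
Step 3: y^k = -7.4, reduced costs: (26.2, 59.4)
  x^k = (0.0, 0.0), subgradient = b - a^T x = 13.0
  y^{k+1} = -7.4 + 0.2*13.0 = -4.8
Dual objective at y_3 = -4.8: reduced costs (18.4, 43.8), box minimizer x = (0.0, 0.0)
g(y_3) = b*y + (c1 - a1*y)*x1 + (c2 - a2*y)*x2 = 13*(-4.8) + 18.4*0.0 + 43.8*0.0 = -62.4 + 0.0 + 0.0 = -62.4


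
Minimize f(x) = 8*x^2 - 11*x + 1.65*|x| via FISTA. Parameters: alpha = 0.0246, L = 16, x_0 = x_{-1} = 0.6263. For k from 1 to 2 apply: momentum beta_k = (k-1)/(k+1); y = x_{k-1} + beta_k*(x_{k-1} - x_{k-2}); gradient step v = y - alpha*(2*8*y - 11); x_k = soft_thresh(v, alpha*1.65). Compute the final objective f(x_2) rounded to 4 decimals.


FISTA on f(x) = 8*x^2 - 11*x + 1.65*|x|
L = 16, alpha = 0.0246
Iteration 1: beta = 0.0, y = 0.6263 + 0.0*(0.6263 - 0.6263) = 0.6263
  grad(y) = -0.9792, v = y - alpha*grad = 0.6504
  prox(v) = soft_thresh(0.6504, 0.0406) = 0.6098
Iteration 2: beta = 0.3333, y = 0.6098 + 0.3333*(0.6098 - 0.6263) = 0.6043
  grad(y) = -1.3312, v = y - alpha*grad = 0.637
  prox(v) = soft_thresh(0.637, 0.0406) = 0.5965
f(x_2) = 8*0.5965^2 - 11*0.5965 + 1.65*|0.5965| = -2.7308


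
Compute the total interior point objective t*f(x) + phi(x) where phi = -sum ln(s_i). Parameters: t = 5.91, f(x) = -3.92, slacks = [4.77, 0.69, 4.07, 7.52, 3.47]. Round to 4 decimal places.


Step 1: Compute log-barrier.
ln values: [1.5623, -0.3711, 1.4036, 2.0176, 1.2442]
phi = -(1.5623 - 0.3711 + 1.4036 + 2.0176 + 1.2442) = -5.8566
Step 2: Compute augmented objective.
t*f(x) = 5.91*-3.92 = -23.1672
Total = -23.1672 - 5.8566 = -29.0238


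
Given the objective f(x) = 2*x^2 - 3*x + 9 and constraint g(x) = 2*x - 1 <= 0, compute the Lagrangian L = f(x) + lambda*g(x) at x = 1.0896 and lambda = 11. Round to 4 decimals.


Step 1: Evaluate f(x).
f(1.0896) = 2*1.0896^2 - 3*1.0896 + 9 = 8.1057
Step 2: Evaluate g(x).
g(1.0896) = 2*1.0896 - 1 = 1.1792
Step 3: Compute Lagrangian.
L = 8.1057 + 11*1.1792 = 21.0769


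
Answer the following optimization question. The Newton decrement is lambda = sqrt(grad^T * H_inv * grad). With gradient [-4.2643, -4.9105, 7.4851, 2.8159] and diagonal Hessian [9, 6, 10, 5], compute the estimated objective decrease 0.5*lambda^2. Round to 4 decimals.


Step 1: H is diagonal, so H^(-1) * g = [-0.4738, -0.8184, 0.7485, 0.5632].
Step 2: g^T H^(-1) g = sum_i g_i^2 / H_ii
  = (-4.2643)^2/9 + (-4.9105)^2/6 + (7.4851)^2/10 + (2.8159)^2/5
  = 2.0205 + 4.0188 + 5.6027 + 1.5859 = 13.2278
Step 3: Objective decrease = 0.5 * g^T H^(-1) g = 6.6139


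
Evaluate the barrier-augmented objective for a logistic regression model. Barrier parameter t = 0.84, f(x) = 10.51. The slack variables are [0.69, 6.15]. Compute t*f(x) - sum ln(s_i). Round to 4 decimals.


Step 1: Compute log-barrier.
ln values: [-0.3711, 1.8165]
phi = -(-0.3711 + 1.8165) = -1.4454
Step 2: Compute augmented objective.
t*f(x) = 0.84*10.51 = 8.8284
Total = 8.8284 - 1.4454 = 7.383


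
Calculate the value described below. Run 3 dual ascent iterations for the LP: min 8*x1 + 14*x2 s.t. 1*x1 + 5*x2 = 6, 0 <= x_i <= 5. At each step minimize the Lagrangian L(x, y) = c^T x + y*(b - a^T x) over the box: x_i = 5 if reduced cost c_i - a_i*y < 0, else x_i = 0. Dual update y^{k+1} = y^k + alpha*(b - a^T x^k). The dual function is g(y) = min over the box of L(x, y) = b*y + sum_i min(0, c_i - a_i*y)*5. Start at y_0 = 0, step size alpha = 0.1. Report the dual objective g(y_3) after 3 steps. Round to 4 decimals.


Dual ascent for LP: min 8*x1 + 14*x2, 1*x1 + 5*x2 = 6, 0 <= x_i <= 5
Step 1: y^k = 0.0, reduced costs: (8.0, 14.0)
  x^k = (0.0, 0.0), subgradient = b - a^T x = 6.0
  y^{k+1} = 0.0 + 0.1*6.0 = 0.6
Step 2: y^k = 0.6, reduced costs: (7.4, 11.0)
  x^k = (0.0, 0.0), subgradient = b - a^T x = 6.0
  y^{k+1} = 0.6 + 0.1*6.0 = 1.2
Step 3: y^k = 1.2, reduced costs: (6.8, 8.0)
  x^k = (0.0, 0.0), subgradient = b - a^T x = 6.0
  y^{k+1} = 1.2 + 0.1*6.0 = 1.8
Dual objective at y_3 = 1.8: reduced costs (6.2, 5.0), box minimizer x = (0.0, 0.0)
g(y_3) = b*y + (c1 - a1*y)*x1 + (c2 - a2*y)*x2 = 6*1.8 + 6.2*0.0 + 5.0*0.0 = 10.8 + 0.0 + 0.0 = 10.8


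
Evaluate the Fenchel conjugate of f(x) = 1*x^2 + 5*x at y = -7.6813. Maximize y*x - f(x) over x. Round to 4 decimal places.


f*(y) = sup_x {y*x - a*x^2 - b*x} = sup_x {(y-b)*x - a*x^2}
FOC: (y - b) - 2a*x = 0 => x* = (y - b)/(2a)
x* = (-7.6813 - 5)/(2*1) = -6.3407
f*(-7.6813) = (y-b)^2/(4a) = (-7.6813 - 5)^2/(4*1)
= 160.8154/4 = 40.2038


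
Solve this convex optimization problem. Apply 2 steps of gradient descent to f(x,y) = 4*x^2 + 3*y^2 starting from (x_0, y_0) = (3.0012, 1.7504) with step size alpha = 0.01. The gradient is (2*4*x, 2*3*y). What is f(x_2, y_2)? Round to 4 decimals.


Gradient descent on f(x,y) = 4*x^2 + 3*y^2.
Starting point: (3.0012, 1.7504), alpha = 0.01
Step 1: grad_x = 2*4*3.0012 = 24.0096, grad_y = 2*3*1.7504 = 10.5024
  x_1 = 3.0012 - 0.01*24.0096 = 2.7611
  y_1 = 1.7504 - 0.01*10.5024 = 1.6454
Step 2: grad_x = 2*4*2.7611 = 22.0888, grad_y = 2*3*1.6454 = 9.8723
  x_2 = 2.7611 - 0.01*22.0888 = 2.5402
  y_2 = 1.6454 - 0.01*9.8723 = 1.5467
f(2.5402, 1.5467) = 4*2.5402^2 + 3*1.5467^2 = 32.9872


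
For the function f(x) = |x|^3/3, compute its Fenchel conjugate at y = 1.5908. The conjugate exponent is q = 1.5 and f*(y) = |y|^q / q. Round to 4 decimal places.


The conjugate exponent q satisfies 1/p + 1/q = 1.
p = 3, so q = 3/(3 - 1) = 1.5
|y|^q = 1.5908^1.5 = 2.0064
f*(1.5908) = 2.0064 / 1.5 = 1.3376


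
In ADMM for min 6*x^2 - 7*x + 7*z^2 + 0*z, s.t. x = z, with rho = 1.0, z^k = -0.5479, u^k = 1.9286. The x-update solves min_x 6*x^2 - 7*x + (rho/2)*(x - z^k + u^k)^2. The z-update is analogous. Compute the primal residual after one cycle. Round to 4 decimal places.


ADMM iteration with rho = 1.0, z^k = -0.5479, u^k = 1.9286
Step 1: x-update.
Minimize 6*x^2 - 7*x + (1.0/2)*(x + 0.5479 + 1.9286)^2
FOC: (2*6 + 1.0)*x = 7 + 1.0*(-0.5479 - 1.9286)
x^{k+1} = 0.348
Step 2: z-update.
Minimize 7*z^2 + 0*z + (1.0/2)*(0.348 - z + 1.9286)^2
FOC: (2*7 + 1.0)*z = 0 + 1.0*(0.348 + 1.9286)
z^{k+1} = 0.1518
Step 3: u-update.
u^{k+1} = 1.9286 + 0.348 - 0.1518 = 2.1248
Step 4: Primal residual = |0.348 - 0.1518| = 0.1962


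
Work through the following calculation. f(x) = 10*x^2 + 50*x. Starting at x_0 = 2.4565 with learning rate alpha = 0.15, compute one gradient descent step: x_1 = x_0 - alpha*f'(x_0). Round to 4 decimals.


We compute the gradient at x_0 and apply the update.
f'(x) = 20*x + 50
f'(2.4565) = 20*2.4565 + 50 = 99.13
x_1 = 2.4565 - 0.15*99.13 = -12.413


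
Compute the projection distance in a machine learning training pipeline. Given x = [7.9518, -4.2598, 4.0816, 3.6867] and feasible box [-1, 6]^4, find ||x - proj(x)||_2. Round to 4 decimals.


Project each component onto [-1, 6].
clip(7.9518) = 6.0, clip(-4.2598) = -1.0, clip(4.0816) = 4.0816, clip(3.6867) = 3.6867
Projection = [6.0, -1.0, 4.0816, 3.6867]
Squared diffs: [3.8095, 10.6263, 0.0, 0.0]
Distance = sqrt(14.4358) = 3.7994


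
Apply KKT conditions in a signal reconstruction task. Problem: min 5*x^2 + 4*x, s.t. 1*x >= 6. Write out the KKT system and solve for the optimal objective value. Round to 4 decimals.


Step 1: Try lambda = 0 (constraint inactive).
x_unc = -4/(2*5) = -0.4
Check: 1*-0.4 = -0.4 < 6 -- violated!
Step 2: Constraint must be active: 1*x = 6
x* = 6/1 = 6.0
lambda = (2*5*6.0 + 4)/1 = 64.0
Step 3: Compute optimal value.
f(x*) = 5*6.0^2 + 4*6.0 = 204.0


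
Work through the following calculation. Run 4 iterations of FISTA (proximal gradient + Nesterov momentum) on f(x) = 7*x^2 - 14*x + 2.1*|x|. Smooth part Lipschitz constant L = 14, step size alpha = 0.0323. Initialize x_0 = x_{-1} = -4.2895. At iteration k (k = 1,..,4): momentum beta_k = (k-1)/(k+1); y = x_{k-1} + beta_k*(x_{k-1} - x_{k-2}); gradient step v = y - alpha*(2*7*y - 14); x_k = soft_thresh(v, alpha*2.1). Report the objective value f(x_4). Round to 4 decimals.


FISTA on f(x) = 7*x^2 - 14*x + 2.1*|x|
L = 14, alpha = 0.0323
Iteration 1: beta = 0.0, y = -4.2895 + 0.0*(-4.2895 + 4.2895) = -4.2895
  grad(y) = -74.053, v = y - alpha*grad = -1.8976
  prox(v) = soft_thresh(-1.8976, 0.0678) = -1.8298
Iteration 2: beta = 0.3333, y = -1.8298 + 0.3333*(-1.8298 + 4.2895) = -1.0098
  grad(y) = -28.1378, v = y - alpha*grad = -0.101
  prox(v) = soft_thresh(-0.101, 0.0678) = -0.0332
Iteration 3: beta = 0.5, y = -0.0332 + 0.5*(-0.0332 + 1.8298) = 0.8651
  grad(y) = -1.8881, v = y - alpha*grad = 0.9261
  prox(v) = soft_thresh(0.9261, 0.0678) = 0.8583
Iteration 4: beta = 0.6, y = 0.8583 + 0.6*(0.8583 + 0.0332) = 1.3932
  grad(y) = 5.5043, v = y - alpha*grad = 1.2154
  prox(v) = soft_thresh(1.2154, 0.0678) = 1.1475
f(x_4) = 7*1.1475^2 - 14*1.1475 + 2.1*|1.1475| = -4.4378


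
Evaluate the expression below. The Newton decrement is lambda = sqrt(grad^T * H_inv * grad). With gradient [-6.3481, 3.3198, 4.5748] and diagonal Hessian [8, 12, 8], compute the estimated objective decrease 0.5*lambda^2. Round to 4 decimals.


Step 1: H is diagonal, so H^(-1) * g = [-0.7935, 0.2767, 0.5719].
Step 2: g^T H^(-1) g = sum_i g_i^2 / H_ii
  = (-6.3481)^2/8 + (3.3198)^2/12 + (4.5748)^2/8
  = 5.0373 + 0.9184 + 2.6161 = 8.5718
Step 3: Objective decrease = 0.5 * g^T H^(-1) g = 4.2859


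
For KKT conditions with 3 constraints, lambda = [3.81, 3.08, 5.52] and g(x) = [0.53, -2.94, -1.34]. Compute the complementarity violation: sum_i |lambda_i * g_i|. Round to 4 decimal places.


KKT complementary slackness check:
lambda_1 * g_1 = 3.81 * 0.53 = 2.0193
lambda_2 * g_2 = 3.08 * -2.94 = -9.0552
lambda_3 * g_3 = 5.52 * -1.34 = -7.3968
Total violation = 2.0193 + 9.0552 + 7.3968 = 18.4713


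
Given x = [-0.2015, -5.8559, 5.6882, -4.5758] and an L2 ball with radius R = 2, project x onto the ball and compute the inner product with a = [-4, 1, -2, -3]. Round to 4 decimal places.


Step 1: Compute ||x|| (intermediates to 6 decimals).
||x|| = sqrt((-0.2015)^2 + (-5.8559)^2 + 5.6882^2 + (-4.5758)^2) = 9.360862
Step 2: Project.
Since ||x|| > R, scale = R/||x|| = 2/9.360862 = 0.213656, proj(x) = scale * x
proj(x) = [-0.043052, -1.251148, 1.215318, -0.977647]
Step 3: Dot product.
a^T * proj(x) = -4*(-0.043052) + 1*(-1.251148) - 2*1.215318 - 3*(-0.977647) = -0.5766


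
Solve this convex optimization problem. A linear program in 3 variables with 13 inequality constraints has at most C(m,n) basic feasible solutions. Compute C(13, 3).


Each vertex corresponds to some choice of n active constraints out of m, so the number of vertices is at most C(m, n) = m! / (n!(m-n)!).
m = 13, n = 3
Numerator: 13 * 12 * 11
Denominator: 3! = 6
C(13, 3) = 286


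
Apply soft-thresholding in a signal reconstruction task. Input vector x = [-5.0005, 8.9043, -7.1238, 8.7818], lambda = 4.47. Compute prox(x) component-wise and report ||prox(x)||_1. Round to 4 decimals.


Soft-thresholding with lambda = 4.47:
prox(-5.0005) = sign(-5.0005)*max(|-5.0005| - 4.47, 0) = -0.5305
prox(8.9043) = sign(8.9043)*max(|8.9043| - 4.47, 0) = 4.4343
prox(-7.1238) = sign(-7.1238)*max(|-7.1238| - 4.47, 0) = -2.6538
prox(8.7818) = sign(8.7818)*max(|8.7818| - 4.47, 0) = 4.3118
prox(x) = [-0.5305, 4.4343, -2.6538, 4.3118]
||prox(x)||_1 = 0.5305 + 4.4343 + 2.6538 + 4.3118 = 11.9304


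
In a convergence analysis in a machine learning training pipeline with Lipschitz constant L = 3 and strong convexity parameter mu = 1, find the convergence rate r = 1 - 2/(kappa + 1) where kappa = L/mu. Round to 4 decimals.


Step 1: Compute the condition number.
kappa = L/mu = 3/1 = 3.0
Step 2: Compute the convergence rate.
r = 1 - 2/(kappa + 1) = 1 - 2*mu/(L + mu) = (L - mu)/(L + mu) = 2/4 = 0.5


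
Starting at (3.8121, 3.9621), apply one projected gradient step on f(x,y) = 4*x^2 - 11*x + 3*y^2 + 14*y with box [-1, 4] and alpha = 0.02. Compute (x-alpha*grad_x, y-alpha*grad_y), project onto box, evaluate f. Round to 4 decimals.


Step 1: Compute gradient at (3.8121, 3.9621).
grad_x = 2*4*3.8121 - 11 = 19.4968
grad_y = 2*3*3.9621 + 14 = 37.7726
Step 2: Gradient step.
x_raw = 3.8121 - 0.02*19.4968 = 3.4222
y_raw = 3.9621 - 0.02*37.7726 = 3.2066
Step 3: Project onto [-1, 4].
x_proj = clip(3.4222) = 3.4222
y_proj = clip(3.2066) = 3.2066
Step 4: Evaluate f.
f(3.4222, 3.2066) = 84.9419


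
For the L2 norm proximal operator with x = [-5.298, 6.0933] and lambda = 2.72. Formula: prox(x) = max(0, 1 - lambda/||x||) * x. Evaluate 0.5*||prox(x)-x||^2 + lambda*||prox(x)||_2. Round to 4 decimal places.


Step 1: Compute ||x||.
||x|| = 8.0745
Step 2: Compute scaling factor.
scale = max(0, 1 - 2.72/8.0745) = 0.6631
Step 3: prox(x) = [-3.5133, 4.0407]
||prox(x)|| = 5.3545
Step 4: Proximal objective.
0.5*||prox-x||^2 = 3.6992
lambda*||prox|| = 14.5642
Total = 18.2634


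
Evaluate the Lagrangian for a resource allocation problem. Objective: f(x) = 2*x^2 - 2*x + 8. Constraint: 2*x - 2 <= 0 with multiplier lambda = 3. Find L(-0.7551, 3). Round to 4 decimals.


Step 1: Evaluate f(x).
f(-0.7551) = 2*(-0.7551)^2 - 2*(-0.7551) + 8 = 10.6506
Step 2: Evaluate g(x).
g(-0.7551) = 2*-0.7551 - 2 = -3.5102
Step 3: Compute Lagrangian.
L = 10.6506 + 3*-3.5102 = 0.12


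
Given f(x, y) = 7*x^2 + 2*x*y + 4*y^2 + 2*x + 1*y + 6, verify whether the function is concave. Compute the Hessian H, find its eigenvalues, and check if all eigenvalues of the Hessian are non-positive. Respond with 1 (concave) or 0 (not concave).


The Hessian of f(x,y) = 7*x^2 + 2*x*y + 4*y^2 + 2*x + 1*y + 6 is:
H = [[14, 2], [2, 8]]
Trace = 14 + 8 = 22
Determinant = 14*8 - (2)^2 = 108
Discriminant = (22)^2 - 4*108 = 52.0
Eigenvalues: lambda_1 = 7.3944, lambda_2 = 14.6056
The function is not concave.

0


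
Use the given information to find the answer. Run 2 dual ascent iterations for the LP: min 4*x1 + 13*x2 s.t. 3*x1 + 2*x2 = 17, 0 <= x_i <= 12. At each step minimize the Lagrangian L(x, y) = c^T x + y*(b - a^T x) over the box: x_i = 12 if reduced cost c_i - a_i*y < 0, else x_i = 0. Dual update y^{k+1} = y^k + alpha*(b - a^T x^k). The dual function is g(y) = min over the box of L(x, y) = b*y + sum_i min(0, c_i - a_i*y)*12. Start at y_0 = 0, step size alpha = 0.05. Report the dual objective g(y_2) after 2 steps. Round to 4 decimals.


Dual ascent for LP: min 4*x1 + 13*x2, 3*x1 + 2*x2 = 17, 0 <= x_i <= 12
Step 1: y^k = 0.0, reduced costs: (4.0, 13.0)
  x^k = (0.0, 0.0), subgradient = b - a^T x = 17.0
  y^{k+1} = 0.0 + 0.05*17.0 = 0.85
Step 2: y^k = 0.85, reduced costs: (1.45, 11.3)
  x^k = (0.0, 0.0), subgradient = b - a^T x = 17.0
  y^{k+1} = 0.85 + 0.05*17.0 = 1.7
Dual objective at y_2 = 1.7: reduced costs (-1.1, 9.6), box minimizer x = (12.0, 0.0)
g(y_2) = b*y + (c1 - a1*y)*x1 + (c2 - a2*y)*x2 = 17*1.7 + (-1.1)*12.0 + 9.6*0.0 = 28.9 - 13.2 + 0.0 = 15.7


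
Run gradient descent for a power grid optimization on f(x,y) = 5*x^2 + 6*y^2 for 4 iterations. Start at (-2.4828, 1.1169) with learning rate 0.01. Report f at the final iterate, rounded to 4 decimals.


Gradient descent on f(x,y) = 5*x^2 + 6*y^2.
Starting point: (-2.4828, 1.1169), alpha = 0.01
Step 1: grad_x = 2*5*-2.4828 = -24.828, grad_y = 2*6*1.1169 = 13.4028
  x_1 = -2.4828 - 0.01*-24.828 = -2.2345
  y_1 = 1.1169 - 0.01*13.4028 = 0.9829
Step 2: grad_x = 2*5*-2.2345 = -22.3452, grad_y = 2*6*0.9829 = 11.7945
  x_2 = -2.2345 - 0.01*-22.3452 = -2.0111
  y_2 = 0.9829 - 0.01*11.7945 = 0.8649
Step 3: grad_x = 2*5*-2.0111 = -20.1107, grad_y = 2*6*0.8649 = 10.3791
  x_3 = -2.0111 - 0.01*-20.1107 = -1.81
  y_3 = 0.8649 - 0.01*10.3791 = 0.7611
Step 4: grad_x = 2*5*-1.81 = -18.0996, grad_y = 2*6*0.7611 = 9.1336
  x_4 = -1.81 - 0.01*-18.0996 = -1.629
  y_4 = 0.7611 - 0.01*9.1336 = 0.6698
f(-1.629, 0.6698) = 5*(-1.629)^2 + 6*0.6698^2 = 15.9594


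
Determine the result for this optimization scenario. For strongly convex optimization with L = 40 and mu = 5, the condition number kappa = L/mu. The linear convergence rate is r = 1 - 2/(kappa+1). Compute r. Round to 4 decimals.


Step 1: Compute the condition number.
kappa = L/mu = 40/5 = 8.0
Step 2: Compute the convergence rate.
r = 1 - 2/(kappa + 1) = 1 - 2*mu/(L + mu) = (L - mu)/(L + mu) = 35/45 = 0.7778


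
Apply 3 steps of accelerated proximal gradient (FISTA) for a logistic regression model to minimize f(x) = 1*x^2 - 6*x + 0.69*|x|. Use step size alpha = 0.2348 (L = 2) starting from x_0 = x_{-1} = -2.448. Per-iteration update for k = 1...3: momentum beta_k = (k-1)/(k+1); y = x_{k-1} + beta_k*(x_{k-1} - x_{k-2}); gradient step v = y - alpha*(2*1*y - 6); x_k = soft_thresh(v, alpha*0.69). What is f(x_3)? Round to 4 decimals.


FISTA on f(x) = 1*x^2 - 6*x + 0.69*|x|
L = 2, alpha = 0.2348
Iteration 1: beta = 0.0, y = -2.448 + 0.0*(-2.448 + 2.448) = -2.448
  grad(y) = -10.896, v = y - alpha*grad = 0.1104
  prox(v) = soft_thresh(0.1104, 0.162) = 0.0
Iteration 2: beta = 0.3333, y = 0.0 + 0.3333*(0.0 + 2.448) = 0.816
  grad(y) = -4.368, v = y - alpha*grad = 1.8416
  prox(v) = soft_thresh(1.8416, 0.162) = 1.6796
Iteration 3: beta = 0.5, y = 1.6796 + 0.5*(1.6796 - 0.0) = 2.5194
  grad(y) = -0.9612, v = y - alpha*grad = 2.7451
  prox(v) = soft_thresh(2.7451, 0.162) = 2.5831
f(x_3) = 1*2.5831^2 - 6*2.5831 + 0.69*|2.5831| = -7.0439


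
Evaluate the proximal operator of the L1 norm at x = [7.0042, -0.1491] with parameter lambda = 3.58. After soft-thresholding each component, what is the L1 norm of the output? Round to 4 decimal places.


Soft-thresholding with lambda = 3.58:
prox(7.0042) = sign(7.0042)*max(|7.0042| - 3.58, 0) = 3.4242
prox(-0.1491) = sign(-0.1491)*max(|-0.1491| - 3.58, 0) = 0.0
prox(x) = [3.4242, 0.0]
||prox(x)||_1 = 3.4242 + 0.0 = 3.4242


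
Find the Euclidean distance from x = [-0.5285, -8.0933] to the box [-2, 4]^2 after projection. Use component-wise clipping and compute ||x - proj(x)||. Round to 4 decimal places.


Project each component onto [-2, 4].
clip(-0.5285) = -0.5285, clip(-8.0933) = -2.0
Projection = [-0.5285, -2.0]
Squared diffs: [0.0, 37.1283]
Distance = sqrt(37.1283) = 6.0933


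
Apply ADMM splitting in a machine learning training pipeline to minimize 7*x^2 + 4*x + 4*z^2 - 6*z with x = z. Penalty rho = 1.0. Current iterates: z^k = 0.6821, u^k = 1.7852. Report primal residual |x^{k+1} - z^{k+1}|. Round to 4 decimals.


ADMM iteration with rho = 1.0, z^k = 0.6821, u^k = 1.7852
Step 1: x-update.
Minimize 7*x^2 + 4*x + (1.0/2)*(x - 0.6821 + 1.7852)^2
FOC: (2*7 + 1.0)*x = -4 + 1.0*(0.6821 - 1.7852)
x^{k+1} = -0.3402
Step 2: z-update.
Minimize 4*z^2 - 6*z + (1.0/2)*(-0.3402 - z + 1.7852)^2
FOC: (2*4 + 1.0)*z = 6 + 1.0*(-0.3402 + 1.7852)
z^{k+1} = 0.8272
Step 3: u-update.
u^{k+1} = 1.7852 - 0.3402 - 0.8272 = 0.6178
Step 4: Primal residual = |-0.3402 - 0.8272| = 1.1674


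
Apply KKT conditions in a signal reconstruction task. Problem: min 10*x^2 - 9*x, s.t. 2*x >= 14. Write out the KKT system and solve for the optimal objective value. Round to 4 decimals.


Step 1: Try lambda = 0 (constraint inactive).
x_unc = 9/(2*10) = 0.45
Check: 2*0.45 = 0.9 < 14 -- violated!
Step 2: Constraint must be active: 2*x = 14
x* = 14/2 = 7.0
lambda = (2*10*7.0 - 9)/2 = 65.5
Step 3: Compute optimal value.
f(x*) = 10*7.0^2 - 9*7.0 = 427.0


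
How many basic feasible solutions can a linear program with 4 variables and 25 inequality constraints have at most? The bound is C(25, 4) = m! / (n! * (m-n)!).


Each vertex corresponds to some choice of n active constraints out of m, so the number of vertices is at most C(m, n) = m! / (n!(m-n)!).
m = 25, n = 4
Numerator: 25 * 24 * 23 * 22
Denominator: 4! = 24
C(25, 4) = 12650


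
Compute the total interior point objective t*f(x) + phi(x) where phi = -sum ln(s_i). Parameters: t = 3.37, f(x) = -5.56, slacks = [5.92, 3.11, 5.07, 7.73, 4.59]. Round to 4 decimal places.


Step 1: Compute log-barrier.
ln values: [1.7783, 1.1346, 1.6233, 2.0451, 1.5239]
phi = -(1.7783 + 1.1346 + 1.6233 + 2.0451 + 1.5239) = -8.1053
Step 2: Compute augmented objective.
t*f(x) = 3.37*-5.56 = -18.7372
Total = -18.7372 - 8.1053 = -26.8425


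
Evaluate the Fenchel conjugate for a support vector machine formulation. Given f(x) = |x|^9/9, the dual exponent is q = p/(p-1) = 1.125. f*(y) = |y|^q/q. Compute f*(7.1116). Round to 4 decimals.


The conjugate exponent q satisfies 1/p + 1/q = 1.
p = 9, so q = 9/(9 - 1) = 1.125
|y|^q = 7.1116^1.125 = 9.0879
f*(7.1116) = 9.0879 / 1.125 = 8.0781


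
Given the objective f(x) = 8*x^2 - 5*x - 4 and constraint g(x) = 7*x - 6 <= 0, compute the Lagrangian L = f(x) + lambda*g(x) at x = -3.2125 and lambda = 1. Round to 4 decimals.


Step 1: Evaluate f(x).
f(-3.2125) = 8*(-3.2125)^2 - 5*(-3.2125) - 4 = 94.6238
Step 2: Evaluate g(x).
g(-3.2125) = 7*-3.2125 - 6 = -28.4875
Step 3: Compute Lagrangian.
L = 94.6238 + 1*-28.4875 = 66.1363


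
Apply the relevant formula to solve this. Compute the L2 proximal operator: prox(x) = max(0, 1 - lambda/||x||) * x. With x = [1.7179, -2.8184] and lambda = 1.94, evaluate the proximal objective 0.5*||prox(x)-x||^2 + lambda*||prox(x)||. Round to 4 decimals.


Step 1: Compute ||x||.
||x|| = 3.3007
Step 2: Compute scaling factor.
scale = max(0, 1 - 1.94/3.3007) = 0.4122
Step 3: prox(x) = [0.7082, -1.1619]
||prox(x)|| = 1.3607
Step 4: Proximal objective.
0.5*||prox-x||^2 = 1.8818
lambda*||prox|| = 2.6398
Total = 4.5215


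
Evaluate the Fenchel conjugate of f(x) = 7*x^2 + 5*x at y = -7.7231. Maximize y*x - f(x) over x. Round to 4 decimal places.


f*(y) = sup_x {y*x - a*x^2 - b*x} = sup_x {(y-b)*x - a*x^2}
FOC: (y - b) - 2a*x = 0 => x* = (y - b)/(2a)
x* = (-7.7231 - 5)/(2*7) = -0.9088
f*(-7.7231) = (y-b)^2/(4a) = (-7.7231 - 5)^2/(4*7)
= 161.8773/28 = 5.7813


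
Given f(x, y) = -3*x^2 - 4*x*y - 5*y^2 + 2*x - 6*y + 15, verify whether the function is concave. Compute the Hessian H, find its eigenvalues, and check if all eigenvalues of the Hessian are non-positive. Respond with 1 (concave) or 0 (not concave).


The Hessian of f(x,y) = -3*x^2 - 4*x*y - 5*y^2 + 2*x - 6*y + 15 is:
H = [[-6, -4], [-4, -10]]
Trace = -6 - 10 = -16
Determinant = -6*-10 - (-4)^2 = 44
Discriminant = (-16)^2 - 4*44 = 80.0
Eigenvalues: lambda_1 = -12.4721, lambda_2 = -3.5279
The function is concave.

1


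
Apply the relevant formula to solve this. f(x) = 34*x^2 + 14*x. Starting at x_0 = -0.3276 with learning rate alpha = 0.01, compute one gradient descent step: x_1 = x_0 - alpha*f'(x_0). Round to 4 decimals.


We compute the gradient at x_0 and apply the update.
f'(x) = 68*x + 14
f'(-0.3276) = 68*-0.3276 + 14 = -8.2768
x_1 = -0.3276 - 0.01*-8.2768 = -0.2448


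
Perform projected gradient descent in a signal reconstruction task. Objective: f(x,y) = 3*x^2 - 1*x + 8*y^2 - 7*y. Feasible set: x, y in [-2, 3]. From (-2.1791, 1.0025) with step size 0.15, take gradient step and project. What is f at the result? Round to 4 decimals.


Step 1: Compute gradient at (-2.1791, 1.0025).
grad_x = 2*3*-2.1791 - 1 = -14.0746
grad_y = 2*8*1.0025 - 7 = 9.04
Step 2: Gradient step.
x_raw = -2.1791 - 0.15*-14.0746 = -0.0679
y_raw = 1.0025 - 0.15*9.04 = -0.3535
Step 3: Project onto [-2, 3].
x_proj = clip(-0.0679) = -0.0679
y_proj = clip(-0.3535) = -0.3535
Step 4: Evaluate f.
f(-0.0679, -0.3535) = 3.5559


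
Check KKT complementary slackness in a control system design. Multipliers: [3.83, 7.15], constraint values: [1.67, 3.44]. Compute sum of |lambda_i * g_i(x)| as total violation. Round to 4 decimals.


KKT complementary slackness check:
lambda_1 * g_1 = 3.83 * 1.67 = 6.3961
lambda_2 * g_2 = 7.15 * 3.44 = 24.596
Total violation = 6.3961 + 24.596 = 30.9921


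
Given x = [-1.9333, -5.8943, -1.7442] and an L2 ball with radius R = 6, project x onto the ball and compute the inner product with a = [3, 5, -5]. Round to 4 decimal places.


Step 1: Compute ||x|| (intermediates to 6 decimals).
||x|| = sqrt((-1.9333)^2 + (-5.8943)^2 + (-1.7442)^2) = 6.443807
Step 2: Project.
Since ||x|| > R, scale = R/||x|| = 6/6.443807 = 0.931127, proj(x) = scale * x
proj(x) = [-1.800148, -5.488342, -1.624072]
Step 3: Dot product.
a^T * proj(x) = 3*(-1.800148) + 5*(-5.488342) - 5*(-1.624072) = -24.7218


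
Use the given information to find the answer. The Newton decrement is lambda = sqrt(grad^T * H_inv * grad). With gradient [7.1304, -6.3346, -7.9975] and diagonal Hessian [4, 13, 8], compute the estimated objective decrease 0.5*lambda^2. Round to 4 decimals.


Step 1: H is diagonal, so H^(-1) * g = [1.7826, -0.4873, -0.9997].
Step 2: g^T H^(-1) g = sum_i g_i^2 / H_ii
  = (7.1304)^2/4 + (-6.3346)^2/13 + (-7.9975)^2/8
  = 12.7107 + 3.0867 + 7.995 = 23.7924
Step 3: Objective decrease = 0.5 * g^T H^(-1) g = 11.8962


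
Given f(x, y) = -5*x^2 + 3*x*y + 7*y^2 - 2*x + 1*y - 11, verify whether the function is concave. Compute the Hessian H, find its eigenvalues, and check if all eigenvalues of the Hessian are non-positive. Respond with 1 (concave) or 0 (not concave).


The Hessian of f(x,y) = -5*x^2 + 3*x*y + 7*y^2 - 2*x + 1*y - 11 is:
H = [[-10, 3], [3, 14]]
Trace = -10 + 14 = 4
Determinant = -10*14 - (3)^2 = -149
Discriminant = (4)^2 - 4*-149 = 612.0
Eigenvalues: lambda_1 = -10.3693, lambda_2 = 14.3693
The function is not concave.

0


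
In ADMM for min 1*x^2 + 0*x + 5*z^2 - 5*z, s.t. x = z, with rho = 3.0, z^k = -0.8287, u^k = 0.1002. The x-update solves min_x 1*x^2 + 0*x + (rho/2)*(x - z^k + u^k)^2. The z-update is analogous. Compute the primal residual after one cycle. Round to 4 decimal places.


ADMM iteration with rho = 3.0, z^k = -0.8287, u^k = 0.1002
Step 1: x-update.
Minimize 1*x^2 + 0*x + (3.0/2)*(x + 0.8287 + 0.1002)^2
FOC: (2*1 + 3.0)*x = 0 + 3.0*(-0.8287 - 0.1002)
x^{k+1} = -0.5573
Step 2: z-update.
Minimize 5*z^2 - 5*z + (3.0/2)*(-0.5573 - z + 0.1002)^2
FOC: (2*5 + 3.0)*z = 5 + 3.0*(-0.5573 + 0.1002)
z^{k+1} = 0.2791
Step 3: u-update.
u^{k+1} = 0.1002 - 0.5573 - 0.2791 = -0.7363
Step 4: Primal residual = |-0.5573 - 0.2791| = 0.8365


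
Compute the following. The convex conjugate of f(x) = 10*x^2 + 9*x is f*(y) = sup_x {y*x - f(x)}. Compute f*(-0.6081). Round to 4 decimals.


f*(y) = sup_x {y*x - a*x^2 - b*x} = sup_x {(y-b)*x - a*x^2}
FOC: (y - b) - 2a*x = 0 => x* = (y - b)/(2a)
x* = (-0.6081 - 9)/(2*10) = -0.4804
f*(-0.6081) = (y-b)^2/(4a) = (-0.6081 - 9)^2/(4*10)
= 92.3156/40 = 2.3079


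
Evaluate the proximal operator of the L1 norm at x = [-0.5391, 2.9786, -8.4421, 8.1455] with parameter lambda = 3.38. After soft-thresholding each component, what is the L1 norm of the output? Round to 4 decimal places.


Soft-thresholding with lambda = 3.38:
prox(-0.5391) = sign(-0.5391)*max(|-0.5391| - 3.38, 0) = 0.0
prox(2.9786) = sign(2.9786)*max(|2.9786| - 3.38, 0) = 0.0
prox(-8.4421) = sign(-8.4421)*max(|-8.4421| - 3.38, 0) = -5.0621
prox(8.1455) = sign(8.1455)*max(|8.1455| - 3.38, 0) = 4.7655
prox(x) = [0.0, 0.0, -5.0621, 4.7655]
||prox(x)||_1 = 0.0 + 0.0 + 5.0621 + 4.7655 = 9.8276


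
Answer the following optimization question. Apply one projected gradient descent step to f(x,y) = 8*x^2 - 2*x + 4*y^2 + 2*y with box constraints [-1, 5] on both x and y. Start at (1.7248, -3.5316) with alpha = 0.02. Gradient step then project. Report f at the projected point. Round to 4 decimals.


Step 1: Compute gradient at (1.7248, -3.5316).
grad_x = 2*8*1.7248 - 2 = 25.5968
grad_y = 2*4*-3.5316 + 2 = -26.2528
Step 2: Gradient step.
x_raw = 1.7248 - 0.02*25.5968 = 1.2129
y_raw = -3.5316 - 0.02*-26.2528 = -3.0065
Step 3: Project onto [-1, 5].
x_proj = clip(1.2129) = 1.2129
y_proj = clip(-3.0065) = -1.0
Step 4: Evaluate f.
f(1.2129, -1.0) = 11.3426


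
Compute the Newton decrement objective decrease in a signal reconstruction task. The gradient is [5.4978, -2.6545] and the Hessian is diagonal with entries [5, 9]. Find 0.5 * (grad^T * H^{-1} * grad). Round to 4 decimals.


Step 1: H is diagonal, so H^(-1) * g = [1.0996, -0.2949].
Step 2: g^T H^(-1) g = sum_i g_i^2 / H_ii
  = (5.4978)^2/5 + (-2.6545)^2/9
  = 6.0452 + 0.7829 = 6.8281
Step 3: Objective decrease = 0.5 * g^T H^(-1) g = 3.414


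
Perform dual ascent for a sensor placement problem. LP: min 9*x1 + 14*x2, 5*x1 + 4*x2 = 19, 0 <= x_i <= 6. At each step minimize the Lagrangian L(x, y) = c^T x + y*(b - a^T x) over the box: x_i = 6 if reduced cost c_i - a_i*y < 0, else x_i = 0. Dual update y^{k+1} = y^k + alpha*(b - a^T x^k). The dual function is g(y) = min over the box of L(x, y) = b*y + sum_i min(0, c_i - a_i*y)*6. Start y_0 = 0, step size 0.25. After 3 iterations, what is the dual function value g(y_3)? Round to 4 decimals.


Dual ascent for LP: min 9*x1 + 14*x2, 5*x1 + 4*x2 = 19, 0 <= x_i <= 6
Step 1: y^k = 0.0, reduced costs: (9.0, 14.0)
  x^k = (0.0, 0.0), subgradient = b - a^T x = 19.0
  y^{k+1} = 0.0 + 0.25*19.0 = 4.75
Step 2: y^k = 4.75, reduced costs: (-14.75, -5.0)
  x^k = (6.0, 6.0), subgradient = b - a^T x = -35.0
  y^{k+1} = 4.75 + 0.25*-35.0 = -4.0
Step 3: y^k = -4.0, reduced costs: (29.0, 30.0)
  x^k = (0.0, 0.0), subgradient = b - a^T x = 19.0
  y^{k+1} = -4.0 + 0.25*19.0 = 0.75
Dual objective at y_3 = 0.75: reduced costs (5.25, 11.0), box minimizer x = (0.0, 0.0)
g(y_3) = b*y + (c1 - a1*y)*x1 + (c2 - a2*y)*x2 = 19*0.75 + 5.25*0.0 + 11.0*0.0 = 14.25 + 0.0 + 0.0 = 14.25


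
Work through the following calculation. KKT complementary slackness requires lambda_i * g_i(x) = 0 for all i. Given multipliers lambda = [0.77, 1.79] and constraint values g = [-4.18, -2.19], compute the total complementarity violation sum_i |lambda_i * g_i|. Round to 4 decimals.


KKT complementary slackness check:
lambda_1 * g_1 = 0.77 * -4.18 = -3.2186
lambda_2 * g_2 = 1.79 * -2.19 = -3.9201
Total violation = 3.2186 + 3.9201 = 7.1387


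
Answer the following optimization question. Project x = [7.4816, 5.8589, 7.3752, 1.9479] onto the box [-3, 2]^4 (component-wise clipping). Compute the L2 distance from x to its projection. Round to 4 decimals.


Project each component onto [-3, 2].
clip(7.4816) = 2.0, clip(5.8589) = 2.0, clip(7.3752) = 2.0, clip(1.9479) = 1.9479
Projection = [2.0, 2.0, 2.0, 1.9479]
Squared diffs: [30.0479, 14.8911, 28.8928, 0.0]
Distance = sqrt(73.8318) = 8.5925


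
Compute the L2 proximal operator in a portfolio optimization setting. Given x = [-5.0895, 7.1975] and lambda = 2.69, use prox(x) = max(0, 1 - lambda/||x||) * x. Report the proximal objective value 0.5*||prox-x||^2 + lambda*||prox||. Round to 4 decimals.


Step 1: Compute ||x||.
||x|| = 8.8152
Step 2: Compute scaling factor.
scale = max(0, 1 - 2.69/8.8152) = 0.6948
Step 3: prox(x) = [-3.5364, 5.0011]
||prox(x)|| = 6.1252
Step 4: Proximal objective.
0.5*||prox-x||^2 = 3.6181
lambda*||prox|| = 16.4768
Total = 20.0947


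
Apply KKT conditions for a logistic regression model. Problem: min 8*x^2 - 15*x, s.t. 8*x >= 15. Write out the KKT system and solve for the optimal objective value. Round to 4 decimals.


Step 1: Try lambda = 0 (constraint inactive).
x_unc = 15/(2*8) = 0.9375
Check: 8*0.9375 = 7.5 < 15 -- violated!
Step 2: Constraint must be active: 8*x = 15
x* = 15/8 = 1.875
lambda = (2*8*1.875 - 15)/8 = 1.875
Step 3: Compute optimal value.
f(x*) = 8*1.875^2 - 15*1.875 = 0.0


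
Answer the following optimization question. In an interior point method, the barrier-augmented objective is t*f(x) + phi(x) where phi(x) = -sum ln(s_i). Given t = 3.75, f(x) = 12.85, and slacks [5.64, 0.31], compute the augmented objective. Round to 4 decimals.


Step 1: Compute log-barrier.
ln values: [1.7299, -1.1712]
phi = -(1.7299 - 1.1712) = -0.5587
Step 2: Compute augmented objective.
t*f(x) = 3.75*12.85 = 48.1875
Total = 48.1875 - 0.5587 = 47.6288


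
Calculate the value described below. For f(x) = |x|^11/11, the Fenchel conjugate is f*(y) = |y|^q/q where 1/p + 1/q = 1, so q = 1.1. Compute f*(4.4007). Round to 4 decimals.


The conjugate exponent q satisfies 1/p + 1/q = 1.
p = 11, so q = 11/(11 - 1) = 1.1
|y|^q = 4.4007^1.1 = 5.1036
f*(4.4007) = 5.1036 / 1.1 = 4.6396


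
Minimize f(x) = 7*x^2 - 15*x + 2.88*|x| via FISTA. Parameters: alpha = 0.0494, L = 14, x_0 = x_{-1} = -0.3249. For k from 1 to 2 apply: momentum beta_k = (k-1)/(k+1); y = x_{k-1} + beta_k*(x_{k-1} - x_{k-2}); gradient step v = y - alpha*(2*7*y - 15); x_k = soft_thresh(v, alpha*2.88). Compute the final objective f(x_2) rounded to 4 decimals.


FISTA on f(x) = 7*x^2 - 15*x + 2.88*|x|
L = 14, alpha = 0.0494
Iteration 1: beta = 0.0, y = -0.3249 + 0.0*(-0.3249 + 0.3249) = -0.3249
  grad(y) = -19.5486, v = y - alpha*grad = 0.6408
  prox(v) = soft_thresh(0.6408, 0.1423) = 0.4985
Iteration 2: beta = 0.3333, y = 0.4985 + 0.3333*(0.4985 + 0.3249) = 0.773
  grad(y) = -4.1779, v = y - alpha*grad = 0.9794
  prox(v) = soft_thresh(0.9794, 0.1423) = 0.8371
f(x_2) = 7*0.8371^2 - 15*0.8371 + 2.88*|0.8371| = -5.2405


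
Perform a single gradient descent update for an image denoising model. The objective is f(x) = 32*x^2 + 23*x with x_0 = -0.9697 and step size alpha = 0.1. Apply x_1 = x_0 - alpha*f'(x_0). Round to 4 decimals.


We compute the gradient at x_0 and apply the update.
f'(x) = 64*x + 23
f'(-0.9697) = 64*-0.9697 + 23 = -39.0608
x_1 = -0.9697 - 0.1*-39.0608 = 2.9364


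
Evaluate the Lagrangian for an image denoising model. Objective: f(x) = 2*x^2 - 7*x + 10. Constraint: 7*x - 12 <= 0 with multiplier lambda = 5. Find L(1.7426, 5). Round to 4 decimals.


Step 1: Evaluate f(x).
f(1.7426) = 2*1.7426^2 - 7*1.7426 + 10 = 3.8751
Step 2: Evaluate g(x).
g(1.7426) = 7*1.7426 - 12 = 0.1982
Step 3: Compute Lagrangian.
L = 3.8751 + 5*0.1982 = 4.8661


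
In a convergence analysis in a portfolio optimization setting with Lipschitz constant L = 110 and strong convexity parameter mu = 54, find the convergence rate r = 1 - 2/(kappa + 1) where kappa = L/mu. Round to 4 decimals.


Step 1: Compute the condition number.
kappa = L/mu = 110/54 = 2.037
Step 2: Compute the convergence rate.
r = 1 - 2/(kappa + 1) = 1 - 2*mu/(L + mu) = (L - mu)/(L + mu) = 56/164 = 0.3415


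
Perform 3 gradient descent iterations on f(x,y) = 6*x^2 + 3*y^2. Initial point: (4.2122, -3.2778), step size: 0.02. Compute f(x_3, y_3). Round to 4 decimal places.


Gradient descent on f(x,y) = 6*x^2 + 3*y^2.
Starting point: (4.2122, -3.2778), alpha = 0.02
Step 1: grad_x = 2*6*4.2122 = 50.5464, grad_y = 2*3*-3.2778 = -19.6668
  x_1 = 4.2122 - 0.02*50.5464 = 3.2013
  y_1 = -3.2778 - 0.02*-19.6668 = -2.8845
Step 2: grad_x = 2*6*3.2013 = 38.4153, grad_y = 2*3*-2.8845 = -17.3068
  x_2 = 3.2013 - 0.02*38.4153 = 2.433
  y_2 = -2.8845 - 0.02*-17.3068 = -2.5383
Step 3: grad_x = 2*6*2.433 = 29.1956, grad_y = 2*3*-2.5383 = -15.23
  x_3 = 2.433 - 0.02*29.1956 = 1.8491
  y_3 = -2.5383 - 0.02*-15.23 = -2.2337
f(1.8491, -2.2337) = 6*1.8491^2 + 3*(-2.2337)^2 = 35.4827


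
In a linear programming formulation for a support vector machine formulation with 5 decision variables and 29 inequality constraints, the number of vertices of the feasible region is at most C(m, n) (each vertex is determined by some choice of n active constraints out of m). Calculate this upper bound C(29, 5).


Each vertex corresponds to some choice of n active constraints out of m, so the number of vertices is at most C(m, n) = m! / (n!(m-n)!).
m = 29, n = 5
Numerator: 29 * 28 * 27 * 26 * 25
Denominator: 5! = 120
C(29, 5) = 118755


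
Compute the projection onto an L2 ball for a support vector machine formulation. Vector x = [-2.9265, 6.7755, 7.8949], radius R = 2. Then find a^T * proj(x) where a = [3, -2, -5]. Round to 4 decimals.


Step 1: Compute ||x|| (intermediates to 6 decimals).
||x|| = sqrt((-2.9265)^2 + 6.7755^2 + 7.8949^2) = 10.807463
Step 2: Project.
Since ||x|| > R, scale = R/||x|| = 2/10.807463 = 0.185057, proj(x) = scale * x
proj(x) = [-0.541569, 1.253854, 1.461007]
Step 3: Dot product.
a^T * proj(x) = 3*(-0.541569) - 2*1.253854 - 5*1.461007 = -11.4375


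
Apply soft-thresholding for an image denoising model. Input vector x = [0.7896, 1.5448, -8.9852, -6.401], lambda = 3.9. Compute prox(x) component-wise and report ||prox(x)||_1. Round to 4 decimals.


Soft-thresholding with lambda = 3.9:
prox(0.7896) = sign(0.7896)*max(|0.7896| - 3.9, 0) = 0.0
prox(1.5448) = sign(1.5448)*max(|1.5448| - 3.9, 0) = 0.0
prox(-8.9852) = sign(-8.9852)*max(|-8.9852| - 3.9, 0) = -5.0852
prox(-6.401) = sign(-6.401)*max(|-6.401| - 3.9, 0) = -2.501
prox(x) = [0.0, 0.0, -5.0852, -2.501]
||prox(x)||_1 = 0.0 + 0.0 + 5.0852 + 2.501 = 7.5862


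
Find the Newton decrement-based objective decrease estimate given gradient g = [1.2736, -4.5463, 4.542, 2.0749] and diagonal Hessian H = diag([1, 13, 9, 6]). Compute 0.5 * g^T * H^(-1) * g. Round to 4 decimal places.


Step 1: H is diagonal, so H^(-1) * g = [1.2736, -0.3497, 0.5047, 0.3458].
Step 2: g^T H^(-1) g = sum_i g_i^2 / H_ii
  = (1.2736)^2/1 + (-4.5463)^2/13 + (4.542)^2/9 + (2.0749)^2/6
  = 1.6221 + 1.5899 + 2.2922 + 0.7175 = 6.2217
Step 3: Objective decrease = 0.5 * g^T H^(-1) g = 3.1108


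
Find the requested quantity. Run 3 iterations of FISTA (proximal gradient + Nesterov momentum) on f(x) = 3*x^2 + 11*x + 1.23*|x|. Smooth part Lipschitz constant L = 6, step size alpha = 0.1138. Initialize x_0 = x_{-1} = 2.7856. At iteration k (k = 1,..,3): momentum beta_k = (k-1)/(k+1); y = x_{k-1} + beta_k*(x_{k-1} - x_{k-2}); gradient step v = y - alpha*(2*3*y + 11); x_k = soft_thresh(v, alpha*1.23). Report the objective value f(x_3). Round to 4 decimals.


FISTA on f(x) = 3*x^2 + 11*x + 1.23*|x|
L = 6, alpha = 0.1138
Iteration 1: beta = 0.0, y = 2.7856 + 0.0*(2.7856 - 2.7856) = 2.7856
  grad(y) = 27.7136, v = y - alpha*grad = -0.3682
  prox(v) = soft_thresh(-0.3682, 0.14) = -0.2282
Iteration 2: beta = 0.3333, y = -0.2282 + 0.3333*(-0.2282 - 2.7856) = -1.2328
  grad(y) = 3.6029, v = y - alpha*grad = -1.6429
  prox(v) = soft_thresh(-1.6429, 0.14) = -1.5029
Iteration 3: beta = 0.5, y = -1.5029 + 0.5*(-1.5029 + 0.2282) = -2.1402
  grad(y) = -1.8413, v = y - alpha*grad = -1.9307
  prox(v) = soft_thresh(-1.9307, 0.14) = -1.7907
f(x_3) = 3*(-1.7907)^2 + 11*(-1.7907) + 1.23*|-1.7907| = -7.8753


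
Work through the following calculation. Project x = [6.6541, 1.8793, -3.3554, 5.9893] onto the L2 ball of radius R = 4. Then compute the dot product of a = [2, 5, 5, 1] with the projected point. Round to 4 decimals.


Step 1: Compute ||x|| (intermediates to 6 decimals).
||x|| = sqrt(6.6541^2 + 1.8793^2 + (-3.3554)^2 + 5.9893^2) = 9.743677
Step 2: Project.
Since ||x|| > R, scale = R/||x|| = 4/9.743677 = 0.410523, proj(x) = scale * x
proj(x) = [2.731661, 0.771496, -1.377469, 2.458745]
Step 3: Dot product.
a^T * proj(x) = 2*2.731661 + 5*0.771496 + 5*(-1.377469) + 1*2.458745 = 4.8922
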